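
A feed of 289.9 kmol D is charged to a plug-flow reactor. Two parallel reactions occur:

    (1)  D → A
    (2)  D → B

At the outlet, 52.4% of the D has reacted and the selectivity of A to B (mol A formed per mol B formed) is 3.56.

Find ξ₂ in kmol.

ξ₂ = 33.3 kmol

Conversion of D: D consumed = 0.524 × 289.9 = 151.9 kmol = 1ξ₁ + 1ξ₂.
Selectivity: 1ξ₁ / (1ξ₂) = 3.56 → ξ₁ = 3.56 ξ₂.
Substitute: (1·3.56 + 1) ξ₂ = 151.9 → ξ₂ = 33.31 kmol, ξ₁ = 118.6 kmol.
Outlet amounts (n = n₀ + Σ ν·ξ):
  D: 289.9 − 1(118.6) − 1(33.31) = 138
  A: 0 + 1(118.6) = 118.6
  B: 0 + 1(33.31) = 33.31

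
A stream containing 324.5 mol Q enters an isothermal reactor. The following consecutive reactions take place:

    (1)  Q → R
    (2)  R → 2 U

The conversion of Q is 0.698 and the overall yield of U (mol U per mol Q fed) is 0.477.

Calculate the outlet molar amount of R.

Conversion of Q: Q consumed = 1ξ₁ = 0.698 × 324.5 → ξ₁ = 226.5 mol.
Yield of U: 2ξ₂ / 324.5 = 0.477 → ξ₂ = 77.39 mol.
Outlet amounts (n = n₀ + Σ ν·ξ):
  Q: 324.5 − 1(226.5) = 98
  R: 0 + 1(226.5) − 1(77.39) = 149.1
  U: 0 + 2(77.39) = 154.8

149 mol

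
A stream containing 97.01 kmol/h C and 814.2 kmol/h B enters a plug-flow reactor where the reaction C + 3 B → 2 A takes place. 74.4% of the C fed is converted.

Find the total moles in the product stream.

C reacted = 0.744 × 97.01 = 72.18 kmol/h; ν_C = −1, so ξ = 72.18/1 = 72.18 kmol/h.
Outlet amounts (n = n₀ + ν ξ):
  C: 97.01 − 1(72.18) = 24.83
  B: 814.2 − 3(72.18) = 597.7
  A: 0 + 2(72.18) = 144.4
Total out = 24.83 + 597.7 + 144.4 = 766.9 kmol/h.

767 kmol/h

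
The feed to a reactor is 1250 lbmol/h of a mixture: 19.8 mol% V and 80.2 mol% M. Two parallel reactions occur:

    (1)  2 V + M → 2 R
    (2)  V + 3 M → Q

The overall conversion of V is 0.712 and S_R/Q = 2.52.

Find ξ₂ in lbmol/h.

ξ₂ = 50.1 lbmol/h

Conversion of V: V consumed = 0.712 × 247.5 = 176.2 lbmol/h = 2ξ₁ + 1ξ₂.
Selectivity: 2ξ₁ / (1ξ₂) = 2.52 → ξ₁ = 1.26 ξ₂.
Substitute: (2·1.26 + 1) ξ₂ = 176.2 → ξ₂ = 50.06 lbmol/h, ξ₁ = 63.08 lbmol/h.
Outlet amounts (n = n₀ + Σ ν·ξ):
  V: 247.5 − 2(63.08) − 1(50.06) = 71.28
  M: 1002 − 1(63.08) − 3(50.06) = 789.2
  R: 0 + 2(63.08) = 126.2
  Q: 0 + 1(50.06) = 50.06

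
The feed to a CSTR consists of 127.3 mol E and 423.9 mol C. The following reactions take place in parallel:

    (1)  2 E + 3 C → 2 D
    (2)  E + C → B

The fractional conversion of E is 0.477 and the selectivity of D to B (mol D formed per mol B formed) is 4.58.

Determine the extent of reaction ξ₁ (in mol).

ξ₁ = 24.9 mol

Conversion of E: E consumed = 0.477 × 127.3 = 60.72 mol = 2ξ₁ + 1ξ₂.
Selectivity: 2ξ₁ / (1ξ₂) = 4.58 → ξ₁ = 2.29 ξ₂.
Substitute: (2·2.29 + 1) ξ₂ = 60.72 → ξ₂ = 10.88 mol, ξ₁ = 24.92 mol.
Outlet amounts (n = n₀ + Σ ν·ξ):
  E: 127.3 − 2(24.92) − 1(10.88) = 66.58
  C: 423.9 − 3(24.92) − 1(10.88) = 338.3
  D: 0 + 2(24.92) = 49.84
  B: 0 + 1(10.88) = 10.88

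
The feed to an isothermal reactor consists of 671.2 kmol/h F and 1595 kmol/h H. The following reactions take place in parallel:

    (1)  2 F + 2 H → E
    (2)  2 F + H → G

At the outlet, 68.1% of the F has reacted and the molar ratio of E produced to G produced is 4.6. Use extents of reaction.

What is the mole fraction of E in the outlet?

0.116

Conversion of F: F consumed = 0.681 × 671.2 = 457.1 kmol/h = 2ξ₁ + 2ξ₂.
Selectivity: 1ξ₁ / (1ξ₂) = 4.6 → ξ₁ = 4.6 ξ₂.
Substitute: (2·4.6 + 2) ξ₂ = 457.1 → ξ₂ = 40.81 kmol/h, ξ₁ = 187.7 kmol/h.
Outlet amounts (n = n₀ + Σ ν·ξ):
  F: 671.2 − 2(187.7) − 2(40.81) = 214.1
  H: 1595 − 2(187.7) − 1(40.81) = 1179
  E: 0 + 1(187.7) = 187.7
  G: 0 + 1(40.81) = 40.81
Total out = 1621 kmol/h; y_E = 187.7 / 1621 = 0.1158.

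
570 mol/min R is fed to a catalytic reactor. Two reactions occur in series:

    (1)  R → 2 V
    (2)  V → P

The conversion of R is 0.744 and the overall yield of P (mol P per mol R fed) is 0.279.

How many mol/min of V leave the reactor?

689 mol/min

Conversion of R: R consumed = 1ξ₁ = 0.744 × 570 → ξ₁ = 424.1 mol/min.
Yield of P: 1ξ₂ / 570 = 0.279 → ξ₂ = 159 mol/min.
Outlet amounts (n = n₀ + Σ ν·ξ):
  R: 570 − 1(424.1) = 145.9
  V: 0 + 2(424.1) − 1(159) = 689.1
  P: 0 + 1(159) = 159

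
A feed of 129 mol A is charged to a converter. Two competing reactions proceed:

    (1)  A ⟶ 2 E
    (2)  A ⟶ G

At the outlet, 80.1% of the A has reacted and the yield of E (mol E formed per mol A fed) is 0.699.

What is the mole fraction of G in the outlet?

0.335

Yield of E: 2ξ₁ / 129 = 0.699 → ξ₁ = 45.09 mol.
Conversion of A: 1ξ₁ + 1ξ₂ = 0.801 × 129 = 103.3 → ξ₂ = 58.24 mol.
Outlet amounts (n = n₀ + Σ ν·ξ):
  A: 129 − 1(45.09) − 1(58.24) = 25.67
  E: 0 + 2(45.09) = 90.17
  G: 0 + 1(58.24) = 58.24
Total out = 174.1 mol; y_G = 58.24 / 174.1 = 0.3346.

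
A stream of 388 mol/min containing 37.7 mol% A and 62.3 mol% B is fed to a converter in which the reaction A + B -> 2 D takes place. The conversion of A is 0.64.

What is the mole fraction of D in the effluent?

0.483

A reacted = 0.64 × 146.3 = 93.62 mol/min; ν_A = −1, so ξ = 93.62/1 = 93.62 mol/min.
Outlet amounts (n = n₀ + ν ξ):
  A: 146.3 − 1(93.62) = 52.66
  B: 241.7 − 1(93.62) = 148.1
  D: 0 + 2(93.62) = 187.2
Total out = 388 mol/min; y_D = 187.2 / 388 = 0.4826.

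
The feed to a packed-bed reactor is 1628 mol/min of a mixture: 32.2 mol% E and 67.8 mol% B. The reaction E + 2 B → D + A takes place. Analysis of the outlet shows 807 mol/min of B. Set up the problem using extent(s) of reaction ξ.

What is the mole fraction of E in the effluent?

0.254

For B: n = n₀ − 2ξ → 807 = 1104 − 2ξ, giving ξ = 148.4 mol/min.
Outlet amounts (n = n₀ + ν ξ):
  E: 524.2 − 1(148.4) = 375.8
  B: 1104 − 2(148.4) = 807
  D: 0 + 1(148.4) = 148.4
  A: 0 + 1(148.4) = 148.4
Total out = 1480 mol/min; y_E = 375.8 / 1480 = 0.254.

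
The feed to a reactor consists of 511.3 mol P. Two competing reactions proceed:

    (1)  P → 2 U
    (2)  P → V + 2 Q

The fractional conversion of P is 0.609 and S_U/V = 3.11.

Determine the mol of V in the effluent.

Conversion of P: P consumed = 0.609 × 511.3 = 311.4 mol = 1ξ₁ + 1ξ₂.
Selectivity: 2ξ₁ / (1ξ₂) = 3.11 → ξ₁ = 1.555 ξ₂.
Substitute: (1·1.555 + 1) ξ₂ = 311.4 → ξ₂ = 121.9 mol, ξ₁ = 189.5 mol.
Outlet amounts (n = n₀ + Σ ν·ξ):
  P: 511.3 − 1(189.5) − 1(121.9) = 199.9
  U: 0 + 2(189.5) = 379
  V: 0 + 1(121.9) = 121.9
  Q: 0 + 2(121.9) = 243.7

122 mol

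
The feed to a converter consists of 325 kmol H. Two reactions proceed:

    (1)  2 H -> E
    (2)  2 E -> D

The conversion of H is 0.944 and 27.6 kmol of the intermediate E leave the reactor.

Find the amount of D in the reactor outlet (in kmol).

62.9 kmol

Conversion of H: H consumed = 2ξ₁ = 0.944 × 325 → ξ₁ = 153.4 kmol.
E balance: n_E = 0 + 1ξ₁ − 2ξ₂ = 27.6 → ξ₂ = (1·153.4 − 27.6)/2 = 62.9 kmol.
Outlet amounts (n = n₀ + Σ ν·ξ):
  H: 325 − 2(153.4) = 18.2
  E: 0 + 1(153.4) − 2(62.9) = 27.6
  D: 0 + 1(62.9) = 62.9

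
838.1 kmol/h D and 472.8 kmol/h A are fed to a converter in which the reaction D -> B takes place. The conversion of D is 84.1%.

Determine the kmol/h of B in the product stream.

D reacted = 0.841 × 838.1 = 704.8 kmol/h; ν_D = −1, so ξ = 704.8/1 = 704.8 kmol/h.
Outlet amounts (n = n₀ + ν ξ):
  D: 838.1 − 1(704.8) = 133.3
  B: 0 + 1(704.8) = 704.8
  A: 472.8 (inert)

705 kmol/h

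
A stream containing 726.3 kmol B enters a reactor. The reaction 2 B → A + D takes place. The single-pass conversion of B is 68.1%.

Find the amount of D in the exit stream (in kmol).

247 kmol

B reacted = 0.681 × 726.3 = 494.6 kmol; ν_B = −2, so ξ = 494.6/2 = 247.3 kmol.
Outlet amounts (n = n₀ + ν ξ):
  B: 726.3 − 2(247.3) = 231.7
  A: 0 + 1(247.3) = 247.3
  D: 0 + 1(247.3) = 247.3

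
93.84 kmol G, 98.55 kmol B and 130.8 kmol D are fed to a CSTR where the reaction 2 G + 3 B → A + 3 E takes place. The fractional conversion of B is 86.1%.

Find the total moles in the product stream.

B reacted = 0.861 × 98.55 = 84.85 kmol; ν_B = −3, so ξ = 84.85/3 = 28.28 kmol.
Outlet amounts (n = n₀ + ν ξ):
  G: 93.84 − 2(28.28) = 37.27
  B: 98.55 − 3(28.28) = 13.7
  A: 0 + 1(28.28) = 28.28
  E: 0 + 3(28.28) = 84.85
  D: 130.8 (inert)
Total out = 37.27 + 13.7 + 28.28 + 84.85 + 130.8 = 294.9 kmol.

295 kmol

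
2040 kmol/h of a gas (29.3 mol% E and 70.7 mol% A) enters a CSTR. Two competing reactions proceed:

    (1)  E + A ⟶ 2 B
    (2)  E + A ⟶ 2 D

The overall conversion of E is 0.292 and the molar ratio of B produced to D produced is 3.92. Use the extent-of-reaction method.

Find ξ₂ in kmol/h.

ξ₂ = 35.5 kmol/h

Conversion of E: E consumed = 0.292 × 597.7 = 174.5 kmol/h = 1ξ₁ + 1ξ₂.
Selectivity: 2ξ₁ / (2ξ₂) = 3.92 → ξ₁ = 3.92 ξ₂.
Substitute: (1·3.92 + 1) ξ₂ = 174.5 → ξ₂ = 35.47 kmol/h, ξ₁ = 139.1 kmol/h.
Outlet amounts (n = n₀ + Σ ν·ξ):
  E: 597.7 − 1(139.1) − 1(35.47) = 423.2
  A: 1442 − 1(139.1) − 1(35.47) = 1268
  B: 0 + 2(139.1) = 278.1
  D: 0 + 2(35.47) = 70.95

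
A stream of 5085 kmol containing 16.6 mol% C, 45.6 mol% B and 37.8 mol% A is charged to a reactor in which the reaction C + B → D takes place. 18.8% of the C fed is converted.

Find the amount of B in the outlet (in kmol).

C reacted = 0.188 × 844.1 = 158.7 kmol; ν_C = −1, so ξ = 158.7/1 = 158.7 kmol.
Outlet amounts (n = n₀ + ν ξ):
  C: 844.1 − 1(158.7) = 685.4
  B: 2319 − 1(158.7) = 2160
  D: 0 + 1(158.7) = 158.7
  A: 1922 (inert)

2160 kmol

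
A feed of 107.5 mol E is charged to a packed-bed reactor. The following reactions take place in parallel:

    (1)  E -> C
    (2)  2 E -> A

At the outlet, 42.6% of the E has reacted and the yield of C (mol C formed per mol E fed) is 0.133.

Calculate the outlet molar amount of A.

Yield of C: 1ξ₁ / 107.5 = 0.133 → ξ₁ = 14.3 mol.
Conversion of E: 1ξ₁ + 2ξ₂ = 0.426 × 107.5 = 45.8 → ξ₂ = 15.75 mol.
Outlet amounts (n = n₀ + Σ ν·ξ):
  E: 107.5 − 1(14.3) − 2(15.75) = 61.7
  C: 0 + 1(14.3) = 14.3
  A: 0 + 1(15.75) = 15.75

15.7 mol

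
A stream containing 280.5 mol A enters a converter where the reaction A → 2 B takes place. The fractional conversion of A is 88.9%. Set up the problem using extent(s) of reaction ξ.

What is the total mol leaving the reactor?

A reacted = 0.889 × 280.5 = 249.4 mol; ν_A = −1, so ξ = 249.4/1 = 249.4 mol.
Outlet amounts (n = n₀ + ν ξ):
  A: 280.5 − 1(249.4) = 31.14
  B: 0 + 2(249.4) = 498.7
Total out = 31.14 + 498.7 = 529.9 mol.

530 mol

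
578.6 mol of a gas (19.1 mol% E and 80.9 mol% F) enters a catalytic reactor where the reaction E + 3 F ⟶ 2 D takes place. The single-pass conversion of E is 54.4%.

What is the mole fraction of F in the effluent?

0.628

E reacted = 0.544 × 110.5 = 60.12 mol; ν_E = −1, so ξ = 60.12/1 = 60.12 mol.
Outlet amounts (n = n₀ + ν ξ):
  E: 110.5 − 1(60.12) = 50.39
  F: 468.1 − 3(60.12) = 287.7
  D: 0 + 2(60.12) = 120.2
Total out = 458.4 mol; y_F = 287.7 / 458.4 = 0.6277.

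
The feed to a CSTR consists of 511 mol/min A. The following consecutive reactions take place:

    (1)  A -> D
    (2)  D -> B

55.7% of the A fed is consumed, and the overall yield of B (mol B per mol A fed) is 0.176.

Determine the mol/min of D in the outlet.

195 mol/min

Conversion of A: A consumed = 1ξ₁ = 0.557 × 511 → ξ₁ = 284.6 mol/min.
Yield of B: 1ξ₂ / 511 = 0.176 → ξ₂ = 89.94 mol/min.
Outlet amounts (n = n₀ + Σ ν·ξ):
  A: 511 − 1(284.6) = 226.4
  D: 0 + 1(284.6) − 1(89.94) = 194.7
  B: 0 + 1(89.94) = 89.94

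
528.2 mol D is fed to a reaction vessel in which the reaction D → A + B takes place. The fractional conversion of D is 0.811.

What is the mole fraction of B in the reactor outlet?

D reacted = 0.811 × 528.2 = 428.4 mol; ν_D = −1, so ξ = 428.4/1 = 428.4 mol.
Outlet amounts (n = n₀ + ν ξ):
  D: 528.2 − 1(428.4) = 99.83
  A: 0 + 1(428.4) = 428.4
  B: 0 + 1(428.4) = 428.4
Total out = 956.6 mol; y_B = 428.4 / 956.6 = 0.4478.

0.448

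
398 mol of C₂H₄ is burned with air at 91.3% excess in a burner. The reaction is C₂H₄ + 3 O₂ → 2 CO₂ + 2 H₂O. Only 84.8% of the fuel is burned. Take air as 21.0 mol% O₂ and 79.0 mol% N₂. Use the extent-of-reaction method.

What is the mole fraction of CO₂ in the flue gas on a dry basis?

Stoichiometric O₂ = 3 × 398 = 1194 mol; O₂ fed = 1194 × 1.913 = 2284 mol.
N₂ fed = 2284 × 79/21 = 8593 mol.
Fuel reacted = 0.848 × 398 → ξ = 337.5 mol.
Outlet (n = n₀ + ν ξ):
  C₂H₄: 398 − 1(337.5) = 60.5
  O₂: 2284 − 3(337.5) = 1272
  N₂: 8593 (inert)
  CO₂: 0 + 2(337.5) = 675
  H₂O: 0 + 2(337.5) = 675
Dry total = 10600 mol; y_CO₂ (dry) = 675 / 10600 = 0.06368.

0.0637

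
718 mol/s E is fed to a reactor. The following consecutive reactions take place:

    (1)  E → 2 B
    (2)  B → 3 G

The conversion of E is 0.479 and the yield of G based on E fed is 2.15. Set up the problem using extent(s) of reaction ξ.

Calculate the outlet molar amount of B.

Conversion of E: E consumed = 1ξ₁ = 0.479 × 718 → ξ₁ = 343.9 mol/s.
Yield of G: 3ξ₂ / 718 = 2.15 → ξ₂ = 514.6 mol/s.
Outlet amounts (n = n₀ + Σ ν·ξ):
  E: 718 − 1(343.9) = 374.1
  B: 0 + 2(343.9) − 1(514.6) = 173.3
  G: 0 + 3(514.6) = 1544

173 mol/s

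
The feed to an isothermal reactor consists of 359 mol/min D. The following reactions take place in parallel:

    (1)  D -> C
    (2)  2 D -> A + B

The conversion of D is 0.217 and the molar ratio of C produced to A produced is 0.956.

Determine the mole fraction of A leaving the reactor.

Conversion of D: D consumed = 0.217 × 359 = 77.9 mol/min = 1ξ₁ + 2ξ₂.
Selectivity: 1ξ₁ / (1ξ₂) = 0.956 → ξ₁ = 0.956 ξ₂.
Substitute: (1·0.956 + 2) ξ₂ = 77.9 → ξ₂ = 26.35 mol/min, ξ₁ = 25.19 mol/min.
Outlet amounts (n = n₀ + Σ ν·ξ):
  D: 359 − 1(25.19) − 2(26.35) = 281.1
  C: 0 + 1(25.19) = 25.19
  A: 0 + 1(26.35) = 26.35
  B: 0 + 1(26.35) = 26.35
Total out = 359 mol/min; y_A = 26.35 / 359 = 0.07341.

0.0734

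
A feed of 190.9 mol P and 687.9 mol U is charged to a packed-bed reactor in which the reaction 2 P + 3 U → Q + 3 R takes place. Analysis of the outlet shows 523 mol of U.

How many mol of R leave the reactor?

165 mol

For U: n = n₀ − 3ξ → 523 = 687.9 − 3ξ, giving ξ = 54.97 mol.
Outlet amounts (n = n₀ + ν ξ):
  P: 190.9 − 2(54.97) = 80.97
  U: 687.9 − 3(54.97) = 523
  Q: 0 + 1(54.97) = 54.97
  R: 0 + 3(54.97) = 164.9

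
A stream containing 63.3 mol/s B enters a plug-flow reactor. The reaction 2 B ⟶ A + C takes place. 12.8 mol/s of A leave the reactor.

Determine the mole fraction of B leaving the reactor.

0.596

For A: n = n₀ + 1ξ → 12.8 = 0 + 1ξ, giving ξ = 12.8 mol/s.
Outlet amounts (n = n₀ + ν ξ):
  B: 63.3 − 2(12.8) = 37.7
  A: 0 + 1(12.8) = 12.8
  C: 0 + 1(12.8) = 12.8
Total out = 63.3 mol/s; y_B = 37.7 / 63.3 = 0.5956.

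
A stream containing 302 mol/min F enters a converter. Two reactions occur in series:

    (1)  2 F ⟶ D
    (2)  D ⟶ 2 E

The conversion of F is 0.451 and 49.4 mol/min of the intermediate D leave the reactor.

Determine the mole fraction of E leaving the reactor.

Conversion of F: F consumed = 2ξ₁ = 0.451 × 302 → ξ₁ = 68.1 mol/min.
D balance: n_D = 0 + 1ξ₁ − 1ξ₂ = 49.4 → ξ₂ = (1·68.1 − 49.4)/1 = 18.7 mol/min.
Outlet amounts (n = n₀ + Σ ν·ξ):
  F: 302 − 2(68.1) = 165.8
  D: 0 + 1(68.1) − 1(18.7) = 49.4
  E: 0 + 2(18.7) = 37.4
Total out = 252.6 mol/min; y_E = 37.4 / 252.6 = 0.1481.

0.148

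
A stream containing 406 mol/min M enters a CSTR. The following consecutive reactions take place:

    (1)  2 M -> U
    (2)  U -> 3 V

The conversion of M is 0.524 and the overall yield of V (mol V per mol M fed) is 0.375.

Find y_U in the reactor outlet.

0.139

Conversion of M: M consumed = 2ξ₁ = 0.524 × 406 → ξ₁ = 106.4 mol/min.
Yield of V: 3ξ₂ / 406 = 0.375 → ξ₂ = 50.75 mol/min.
Outlet amounts (n = n₀ + Σ ν·ξ):
  M: 406 − 2(106.4) = 193.3
  U: 0 + 1(106.4) − 1(50.75) = 55.62
  V: 0 + 3(50.75) = 152.2
Total out = 401.1 mol/min; y_U = 55.62 / 401.1 = 0.1387.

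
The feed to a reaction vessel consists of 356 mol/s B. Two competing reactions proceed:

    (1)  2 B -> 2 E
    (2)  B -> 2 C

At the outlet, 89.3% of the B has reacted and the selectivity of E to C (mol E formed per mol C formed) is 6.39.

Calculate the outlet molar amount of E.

295 mol/s

Conversion of B: B consumed = 0.893 × 356 = 317.9 mol/s = 2ξ₁ + 1ξ₂.
Selectivity: 2ξ₁ / (2ξ₂) = 6.39 → ξ₁ = 6.39 ξ₂.
Substitute: (2·6.39 + 1) ξ₂ = 317.9 → ξ₂ = 23.07 mol/s, ξ₁ = 147.4 mol/s.
Outlet amounts (n = n₀ + Σ ν·ξ):
  B: 356 − 2(147.4) − 1(23.07) = 38.09
  E: 0 + 2(147.4) = 294.8
  C: 0 + 2(23.07) = 46.14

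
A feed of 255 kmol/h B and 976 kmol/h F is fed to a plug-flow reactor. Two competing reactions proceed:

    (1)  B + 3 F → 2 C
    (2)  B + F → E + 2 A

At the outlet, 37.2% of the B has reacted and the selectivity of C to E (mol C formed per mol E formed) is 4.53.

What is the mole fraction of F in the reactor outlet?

Conversion of B: B consumed = 0.372 × 255 = 94.86 kmol/h = 1ξ₁ + 1ξ₂.
Selectivity: 2ξ₁ / (1ξ₂) = 4.53 → ξ₁ = 2.265 ξ₂.
Substitute: (1·2.265 + 1) ξ₂ = 94.86 → ξ₂ = 29.05 kmol/h, ξ₁ = 65.81 kmol/h.
Outlet amounts (n = n₀ + Σ ν·ξ):
  B: 255 − 1(65.81) − 1(29.05) = 160.1
  F: 976 − 3(65.81) − 1(29.05) = 749.5
  C: 0 + 2(65.81) = 131.6
  E: 0 + 1(29.05) = 29.05
  A: 0 + 2(29.05) = 58.11
Total out = 1128 kmol/h; y_F = 749.5 / 1128 = 0.6642.

0.664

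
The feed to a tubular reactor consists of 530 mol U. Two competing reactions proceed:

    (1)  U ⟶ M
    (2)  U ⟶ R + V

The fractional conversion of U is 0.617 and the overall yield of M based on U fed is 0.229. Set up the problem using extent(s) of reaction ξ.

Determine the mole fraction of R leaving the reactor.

Yield of M: 1ξ₁ / 530 = 0.229 → ξ₁ = 121.4 mol.
Conversion of U: 1ξ₁ + 1ξ₂ = 0.617 × 530 = 327 → ξ₂ = 205.6 mol.
Outlet amounts (n = n₀ + Σ ν·ξ):
  U: 530 − 1(121.4) − 1(205.6) = 203
  M: 0 + 1(121.4) = 121.4
  R: 0 + 1(205.6) = 205.6
  V: 0 + 1(205.6) = 205.6
Total out = 735.6 mol; y_R = 205.6 / 735.6 = 0.2795.

0.28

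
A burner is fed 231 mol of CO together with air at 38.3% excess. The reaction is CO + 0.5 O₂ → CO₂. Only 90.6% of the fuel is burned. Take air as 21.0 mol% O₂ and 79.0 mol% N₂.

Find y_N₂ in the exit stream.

Stoichiometric O₂ = 0.5 × 231 = 115.5 mol; O₂ fed = 115.5 × 1.383 = 159.7 mol.
N₂ fed = 159.7 × 79/21 = 600.9 mol.
Fuel reacted = 0.906 × 231 → ξ = 209.3 mol.
Outlet (n = n₀ + ν ξ):
  CO: 231 − 1(209.3) = 21.71
  O₂: 159.7 − 0.5(209.3) = 55.09
  N₂: 600.9 (inert)
  CO₂: 0 + 1(209.3) = 209.3
Total out = 887 mol; y_N₂ = 600.9 / 887 = 0.6775.

0.677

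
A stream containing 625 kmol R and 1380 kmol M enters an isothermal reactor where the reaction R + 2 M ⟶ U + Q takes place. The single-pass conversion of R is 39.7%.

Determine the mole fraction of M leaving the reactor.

R reacted = 0.397 × 625 = 248.1 kmol; ν_R = −1, so ξ = 248.1/1 = 248.1 kmol.
Outlet amounts (n = n₀ + ν ξ):
  R: 625 − 1(248.1) = 376.9
  M: 1380 − 2(248.1) = 883.8
  U: 0 + 1(248.1) = 248.1
  Q: 0 + 1(248.1) = 248.1
Total out = 1757 kmol; y_M = 883.8 / 1757 = 0.503.

0.503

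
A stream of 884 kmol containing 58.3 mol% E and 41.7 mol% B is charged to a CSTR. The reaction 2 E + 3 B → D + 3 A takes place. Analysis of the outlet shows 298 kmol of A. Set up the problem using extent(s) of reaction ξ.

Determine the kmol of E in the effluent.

317 kmol

For A: n = n₀ + 3ξ → 298 = 0 + 3ξ, giving ξ = 99.33 kmol.
Outlet amounts (n = n₀ + ν ξ):
  E: 515.4 − 2(99.33) = 316.7
  B: 368.6 − 3(99.33) = 70.63
  D: 0 + 1(99.33) = 99.33
  A: 0 + 3(99.33) = 298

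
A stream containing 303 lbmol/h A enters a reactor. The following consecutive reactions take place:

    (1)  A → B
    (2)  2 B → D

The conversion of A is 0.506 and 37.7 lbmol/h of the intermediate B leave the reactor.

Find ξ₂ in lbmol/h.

Conversion of A: A consumed = 1ξ₁ = 0.506 × 303 → ξ₁ = 153.3 lbmol/h.
B balance: n_B = 0 + 1ξ₁ − 2ξ₂ = 37.7 → ξ₂ = (1·153.3 − 37.7)/2 = 57.81 lbmol/h.
Outlet amounts (n = n₀ + Σ ν·ξ):
  A: 303 − 1(153.3) = 149.7
  B: 0 + 1(153.3) − 2(57.81) = 37.7
  D: 0 + 1(57.81) = 57.81

ξ₂ = 57.8 lbmol/h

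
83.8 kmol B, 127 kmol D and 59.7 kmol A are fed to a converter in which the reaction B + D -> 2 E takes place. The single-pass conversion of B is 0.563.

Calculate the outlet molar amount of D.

79.8 kmol

B reacted = 0.563 × 83.8 = 47.18 kmol; ν_B = −1, so ξ = 47.18/1 = 47.18 kmol.
Outlet amounts (n = n₀ + ν ξ):
  B: 83.8 − 1(47.18) = 36.62
  D: 127 − 1(47.18) = 79.82
  E: 0 + 2(47.18) = 94.36
  A: 59.7 (inert)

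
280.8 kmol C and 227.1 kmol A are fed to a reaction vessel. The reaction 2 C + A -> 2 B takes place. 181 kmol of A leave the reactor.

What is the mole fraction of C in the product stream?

0.408

For A: n = n₀ − 1ξ → 181 = 227.1 − 1ξ, giving ξ = 46.1 kmol.
Outlet amounts (n = n₀ + ν ξ):
  C: 280.8 − 2(46.1) = 188.6
  A: 227.1 − 1(46.1) = 181
  B: 0 + 2(46.1) = 92.2
Total out = 461.8 kmol; y_C = 188.6 / 461.8 = 0.4084.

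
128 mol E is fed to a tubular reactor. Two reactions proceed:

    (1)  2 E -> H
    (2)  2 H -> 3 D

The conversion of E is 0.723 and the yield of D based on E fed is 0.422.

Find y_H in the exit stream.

0.103

Conversion of E: E consumed = 2ξ₁ = 0.723 × 128 → ξ₁ = 46.27 mol.
Yield of D: 3ξ₂ / 128 = 0.422 → ξ₂ = 18.01 mol.
Outlet amounts (n = n₀ + Σ ν·ξ):
  E: 128 − 2(46.27) = 35.46
  H: 0 + 1(46.27) − 2(18.01) = 10.26
  D: 0 + 3(18.01) = 54.02
Total out = 99.73 mol; y_H = 10.26 / 99.73 = 0.1029.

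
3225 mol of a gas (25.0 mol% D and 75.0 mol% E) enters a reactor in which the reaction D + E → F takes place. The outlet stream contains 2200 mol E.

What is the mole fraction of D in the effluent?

For E: n = n₀ − 1ξ → 2200 = 2419 − 1ξ, giving ξ = 218.8 mol.
Outlet amounts (n = n₀ + ν ξ):
  D: 806.2 − 1(218.8) = 587.5
  E: 2419 − 1(218.8) = 2200
  F: 0 + 1(218.8) = 218.8
Total out = 3006 mol; y_D = 587.5 / 3006 = 0.1954.

0.195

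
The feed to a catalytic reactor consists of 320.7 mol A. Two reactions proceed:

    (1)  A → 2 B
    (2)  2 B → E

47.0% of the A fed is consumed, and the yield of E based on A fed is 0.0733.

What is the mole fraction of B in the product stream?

Conversion of A: A consumed = 1ξ₁ = 0.47 × 320.7 → ξ₁ = 150.7 mol.
Yield of E: 1ξ₂ / 320.7 = 0.0733 → ξ₂ = 23.51 mol.
Outlet amounts (n = n₀ + Σ ν·ξ):
  A: 320.7 − 1(150.7) = 170
  B: 0 + 2(150.7) − 2(23.51) = 254.4
  E: 0 + 1(23.51) = 23.51
Total out = 447.9 mol; y_B = 254.4 / 447.9 = 0.5681.

0.568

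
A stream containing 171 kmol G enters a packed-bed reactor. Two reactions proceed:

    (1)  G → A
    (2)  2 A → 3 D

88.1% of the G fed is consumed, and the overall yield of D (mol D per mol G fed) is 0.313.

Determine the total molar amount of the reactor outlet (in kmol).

Conversion of G: G consumed = 1ξ₁ = 0.881 × 171 → ξ₁ = 150.7 kmol.
Yield of D: 3ξ₂ / 171 = 0.313 → ξ₂ = 17.84 kmol.
Outlet amounts (n = n₀ + Σ ν·ξ):
  G: 171 − 1(150.7) = 20.35
  A: 0 + 1(150.7) − 2(17.84) = 115
  D: 0 + 3(17.84) = 53.52
Total out = 20.35 + 115 + 53.52 = 188.8 kmol.

189 kmol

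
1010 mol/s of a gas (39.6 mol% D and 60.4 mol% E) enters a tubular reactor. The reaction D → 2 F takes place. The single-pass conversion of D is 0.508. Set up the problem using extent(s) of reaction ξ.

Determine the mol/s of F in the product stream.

D reacted = 0.508 × 400 = 203.2 mol/s; ν_D = −1, so ξ = 203.2/1 = 203.2 mol/s.
Outlet amounts (n = n₀ + ν ξ):
  D: 400 − 1(203.2) = 196.8
  F: 0 + 2(203.2) = 406.4
  E: 610 (inert)

406 mol/s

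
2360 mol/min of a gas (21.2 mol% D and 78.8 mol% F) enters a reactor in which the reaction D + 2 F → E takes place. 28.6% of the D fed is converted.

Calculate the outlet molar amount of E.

143 mol/min

D reacted = 0.286 × 500.3 = 143.1 mol/min; ν_D = −1, so ξ = 143.1/1 = 143.1 mol/min.
Outlet amounts (n = n₀ + ν ξ):
  D: 500.3 − 1(143.1) = 357.2
  F: 1860 − 2(143.1) = 1573
  E: 0 + 1(143.1) = 143.1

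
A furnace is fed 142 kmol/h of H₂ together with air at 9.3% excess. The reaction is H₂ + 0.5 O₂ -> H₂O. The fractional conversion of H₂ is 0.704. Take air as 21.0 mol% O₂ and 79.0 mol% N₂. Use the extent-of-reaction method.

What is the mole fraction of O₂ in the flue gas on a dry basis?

0.0764

Stoichiometric O₂ = 0.5 × 142 = 71 kmol/h; O₂ fed = 71 × 1.093 = 77.6 kmol/h.
N₂ fed = 77.6 × 79/21 = 291.9 kmol/h.
Fuel reacted = 0.704 × 142 → ξ = 99.97 kmol/h.
Outlet (n = n₀ + ν ξ):
  H₂: 142 − 1(99.97) = 42.03
  O₂: 77.6 − 0.5(99.97) = 27.62
  N₂: 291.9 (inert)
  H₂O: 0 + 1(99.97) = 99.97
Dry total = 361.6 kmol/h; y_O₂ (dry) = 27.62 / 361.6 = 0.07638.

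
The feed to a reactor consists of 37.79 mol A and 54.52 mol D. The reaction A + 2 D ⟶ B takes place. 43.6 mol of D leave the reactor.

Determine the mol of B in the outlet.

5.46 mol

For D: n = n₀ − 2ξ → 43.6 = 54.52 − 2ξ, giving ξ = 5.46 mol.
Outlet amounts (n = n₀ + ν ξ):
  A: 37.79 − 1(5.46) = 32.33
  D: 54.52 − 2(5.46) = 43.6
  B: 0 + 1(5.46) = 5.46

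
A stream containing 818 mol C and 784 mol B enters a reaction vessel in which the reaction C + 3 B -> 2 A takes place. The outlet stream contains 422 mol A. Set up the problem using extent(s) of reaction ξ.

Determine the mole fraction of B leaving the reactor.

0.128

For A: n = n₀ + 2ξ → 422 = 0 + 2ξ, giving ξ = 211 mol.
Outlet amounts (n = n₀ + ν ξ):
  C: 818 − 1(211) = 607
  B: 784 − 3(211) = 151
  A: 0 + 2(211) = 422
Total out = 1180 mol; y_B = 151 / 1180 = 0.128.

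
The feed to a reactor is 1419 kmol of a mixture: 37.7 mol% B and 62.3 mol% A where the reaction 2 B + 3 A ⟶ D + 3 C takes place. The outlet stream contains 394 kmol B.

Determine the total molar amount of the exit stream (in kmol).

1350 kmol

For B: n = n₀ − 2ξ → 394 = 535 − 2ξ, giving ξ = 70.48 kmol.
Outlet amounts (n = n₀ + ν ξ):
  B: 535 − 2(70.48) = 394
  A: 884 − 3(70.48) = 672.6
  D: 0 + 1(70.48) = 70.48
  C: 0 + 3(70.48) = 211.4
Total out = 394 + 672.6 + 70.48 + 211.4 = 1349 kmol.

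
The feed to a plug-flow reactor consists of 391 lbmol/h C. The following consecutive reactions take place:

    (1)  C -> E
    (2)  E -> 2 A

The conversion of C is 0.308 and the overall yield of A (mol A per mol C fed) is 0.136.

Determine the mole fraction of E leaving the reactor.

0.225

Conversion of C: C consumed = 1ξ₁ = 0.308 × 391 → ξ₁ = 120.4 lbmol/h.
Yield of A: 2ξ₂ / 391 = 0.136 → ξ₂ = 26.59 lbmol/h.
Outlet amounts (n = n₀ + Σ ν·ξ):
  C: 391 − 1(120.4) = 270.6
  E: 0 + 1(120.4) − 1(26.59) = 93.84
  A: 0 + 2(26.59) = 53.18
Total out = 417.6 lbmol/h; y_E = 93.84 / 417.6 = 0.2247.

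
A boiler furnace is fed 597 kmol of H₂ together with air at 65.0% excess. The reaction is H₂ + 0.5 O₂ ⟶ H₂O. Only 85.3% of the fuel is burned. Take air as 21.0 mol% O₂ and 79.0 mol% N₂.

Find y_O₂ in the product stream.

Stoichiometric O₂ = 0.5 × 597 = 298.5 kmol; O₂ fed = 298.5 × 1.650 = 492.5 kmol.
N₂ fed = 492.5 × 79/21 = 1853 kmol.
Fuel reacted = 0.853 × 597 → ξ = 509.2 kmol.
Outlet (n = n₀ + ν ξ):
  H₂: 597 − 1(509.2) = 87.76
  O₂: 492.5 − 0.5(509.2) = 237.9
  N₂: 1853 (inert)
  H₂O: 0 + 1(509.2) = 509.2
Total out = 2688 kmol; y_O₂ = 237.9 / 2688 = 0.08851.

0.0885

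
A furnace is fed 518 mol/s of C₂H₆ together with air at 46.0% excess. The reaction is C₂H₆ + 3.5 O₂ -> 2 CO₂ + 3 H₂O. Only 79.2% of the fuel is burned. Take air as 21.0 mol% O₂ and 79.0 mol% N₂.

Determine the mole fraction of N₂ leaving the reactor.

0.747

Stoichiometric O₂ = 3.5 × 518 = 1813 mol/s; O₂ fed = 1813 × 1.460 = 2647 mol/s.
N₂ fed = 2647 × 79/21 = 9958 mol/s.
Fuel reacted = 0.792 × 518 → ξ = 410.3 mol/s.
Outlet (n = n₀ + ν ξ):
  C₂H₆: 518 − 1(410.3) = 107.7
  O₂: 2647 − 3.5(410.3) = 1211
  N₂: 9958 (inert)
  CO₂: 0 + 2(410.3) = 820.5
  H₂O: 0 + 3(410.3) = 1231
Total out = 13330 mol/s; y_N₂ = 9958 / 13330 = 0.7471.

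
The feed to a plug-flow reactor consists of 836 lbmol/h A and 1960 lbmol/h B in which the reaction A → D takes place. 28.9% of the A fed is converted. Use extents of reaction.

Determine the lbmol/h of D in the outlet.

A reacted = 0.289 × 836 = 241.6 lbmol/h; ν_A = −1, so ξ = 241.6/1 = 241.6 lbmol/h.
Outlet amounts (n = n₀ + ν ξ):
  A: 836 − 1(241.6) = 594.4
  D: 0 + 1(241.6) = 241.6
  B: 1960 (inert)

242 lbmol/h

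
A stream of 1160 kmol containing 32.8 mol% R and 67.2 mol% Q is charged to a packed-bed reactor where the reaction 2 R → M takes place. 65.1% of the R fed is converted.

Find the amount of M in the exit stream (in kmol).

124 kmol

R reacted = 0.651 × 380.5 = 247.7 kmol; ν_R = −2, so ξ = 247.7/2 = 123.8 kmol.
Outlet amounts (n = n₀ + ν ξ):
  R: 380.5 − 2(123.8) = 132.8
  M: 0 + 1(123.8) = 123.8
  Q: 779.5 (inert)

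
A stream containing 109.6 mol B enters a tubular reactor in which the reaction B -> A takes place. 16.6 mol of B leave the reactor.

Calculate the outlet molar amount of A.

For B: n = n₀ − 1ξ → 16.6 = 109.6 − 1ξ, giving ξ = 93 mol.
Outlet amounts (n = n₀ + ν ξ):
  B: 109.6 − 1(93) = 16.6
  A: 0 + 1(93) = 93

93 mol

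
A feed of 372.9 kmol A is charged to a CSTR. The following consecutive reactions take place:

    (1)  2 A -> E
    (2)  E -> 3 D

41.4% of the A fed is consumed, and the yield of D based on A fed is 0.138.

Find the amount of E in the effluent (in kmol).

60 kmol

Conversion of A: A consumed = 2ξ₁ = 0.414 × 372.9 → ξ₁ = 77.19 kmol.
Yield of D: 3ξ₂ / 372.9 = 0.138 → ξ₂ = 17.15 kmol.
Outlet amounts (n = n₀ + Σ ν·ξ):
  A: 372.9 − 2(77.19) = 218.5
  E: 0 + 1(77.19) − 1(17.15) = 60.04
  D: 0 + 3(17.15) = 51.46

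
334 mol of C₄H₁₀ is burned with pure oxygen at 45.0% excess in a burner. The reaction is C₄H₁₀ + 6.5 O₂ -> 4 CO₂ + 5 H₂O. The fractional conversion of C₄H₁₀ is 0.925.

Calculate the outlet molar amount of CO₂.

1240 mol

Stoichiometric O₂ = 6.5 × 334 = 2171 mol; O₂ fed = 2171 × 1.450 = 3148 mol.
Fuel reacted = 0.925 × 334 → ξ = 308.9 mol.
Outlet (n = n₀ + ν ξ):
  C₄H₁₀: 334 − 1(308.9) = 25.05
  O₂: 3148 − 6.5(308.9) = 1140
  CO₂: 0 + 4(308.9) = 1236
  H₂O: 0 + 5(308.9) = 1545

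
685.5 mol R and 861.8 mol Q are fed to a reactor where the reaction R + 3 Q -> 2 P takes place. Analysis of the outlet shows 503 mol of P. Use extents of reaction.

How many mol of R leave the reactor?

434 mol

For P: n = n₀ + 2ξ → 503 = 0 + 2ξ, giving ξ = 251.5 mol.
Outlet amounts (n = n₀ + ν ξ):
  R: 685.5 − 1(251.5) = 434
  Q: 861.8 − 3(251.5) = 107.3
  P: 0 + 2(251.5) = 503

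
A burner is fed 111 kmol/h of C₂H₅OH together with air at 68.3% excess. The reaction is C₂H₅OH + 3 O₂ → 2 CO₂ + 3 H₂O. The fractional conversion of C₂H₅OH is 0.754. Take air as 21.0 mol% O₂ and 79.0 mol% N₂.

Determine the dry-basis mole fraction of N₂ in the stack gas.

Stoichiometric O₂ = 3 × 111 = 333 kmol/h; O₂ fed = 333 × 1.683 = 560.4 kmol/h.
N₂ fed = 560.4 × 79/21 = 2108 kmol/h.
Fuel reacted = 0.754 × 111 → ξ = 83.69 kmol/h.
Outlet (n = n₀ + ν ξ):
  C₂H₅OH: 111 − 1(83.69) = 27.31
  O₂: 560.4 − 3(83.69) = 309.4
  N₂: 2108 (inert)
  CO₂: 0 + 2(83.69) = 167.4
  H₂O: 0 + 3(83.69) = 251.1
Dry total = 2612 kmol/h; y_N₂ (dry) = 2108 / 2612 = 0.8071.

0.807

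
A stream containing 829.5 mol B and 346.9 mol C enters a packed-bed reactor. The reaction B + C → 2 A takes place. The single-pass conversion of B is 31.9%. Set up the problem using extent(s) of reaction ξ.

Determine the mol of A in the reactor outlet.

529 mol

B reacted = 0.319 × 829.5 = 264.6 mol; ν_B = −1, so ξ = 264.6/1 = 264.6 mol.
Outlet amounts (n = n₀ + ν ξ):
  B: 829.5 − 1(264.6) = 564.9
  C: 346.9 − 1(264.6) = 82.29
  A: 0 + 2(264.6) = 529.2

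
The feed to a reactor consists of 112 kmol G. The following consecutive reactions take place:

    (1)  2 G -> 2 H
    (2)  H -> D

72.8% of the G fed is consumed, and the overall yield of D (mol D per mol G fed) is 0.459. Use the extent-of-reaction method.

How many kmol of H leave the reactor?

30.1 kmol

Conversion of G: G consumed = 2ξ₁ = 0.728 × 112 → ξ₁ = 40.77 kmol.
Yield of D: 1ξ₂ / 112 = 0.459 → ξ₂ = 51.41 kmol.
Outlet amounts (n = n₀ + Σ ν·ξ):
  G: 112 − 2(40.77) = 30.46
  H: 0 + 2(40.77) − 1(51.41) = 30.13
  D: 0 + 1(51.41) = 51.41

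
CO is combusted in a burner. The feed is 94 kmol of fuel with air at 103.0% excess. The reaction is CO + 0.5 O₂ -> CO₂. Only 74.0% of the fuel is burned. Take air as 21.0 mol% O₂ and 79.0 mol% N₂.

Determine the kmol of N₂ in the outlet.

Stoichiometric O₂ = 0.5 × 94 = 47 kmol; O₂ fed = 47 × 2.030 = 95.41 kmol.
N₂ fed = 95.41 × 79/21 = 358.9 kmol.
Fuel reacted = 0.74 × 94 → ξ = 69.56 kmol.
Outlet (n = n₀ + ν ξ):
  CO: 94 − 1(69.56) = 24.44
  O₂: 95.41 − 0.5(69.56) = 60.63
  N₂: 358.9 (inert)
  CO₂: 0 + 1(69.56) = 69.56

359 kmol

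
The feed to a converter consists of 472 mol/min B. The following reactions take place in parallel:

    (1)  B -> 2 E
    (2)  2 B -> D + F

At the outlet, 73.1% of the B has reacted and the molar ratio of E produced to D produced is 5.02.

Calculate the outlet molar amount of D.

Conversion of B: B consumed = 0.731 × 472 = 345 mol/min = 1ξ₁ + 2ξ₂.
Selectivity: 2ξ₁ / (1ξ₂) = 5.02 → ξ₁ = 2.51 ξ₂.
Substitute: (1·2.51 + 2) ξ₂ = 345 → ξ₂ = 76.5 mol/min, ξ₁ = 192 mol/min.
Outlet amounts (n = n₀ + Σ ν·ξ):
  B: 472 − 1(192) − 2(76.5) = 127
  E: 0 + 2(192) = 384
  D: 0 + 1(76.5) = 76.5
  F: 0 + 1(76.5) = 76.5

76.5 mol/min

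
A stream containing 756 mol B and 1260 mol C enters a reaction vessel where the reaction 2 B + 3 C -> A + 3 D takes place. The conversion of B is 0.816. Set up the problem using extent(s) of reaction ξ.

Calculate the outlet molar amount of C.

B reacted = 0.816 × 756 = 616.9 mol; ν_B = −2, so ξ = 616.9/2 = 308.4 mol.
Outlet amounts (n = n₀ + ν ξ):
  B: 756 − 2(308.4) = 139.1
  C: 1260 − 3(308.4) = 334.7
  A: 0 + 1(308.4) = 308.4
  D: 0 + 3(308.4) = 925.3

335 mol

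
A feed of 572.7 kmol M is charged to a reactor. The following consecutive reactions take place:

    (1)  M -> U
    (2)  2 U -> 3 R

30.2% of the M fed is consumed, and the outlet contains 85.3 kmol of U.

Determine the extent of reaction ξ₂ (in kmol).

Conversion of M: M consumed = 1ξ₁ = 0.302 × 572.7 → ξ₁ = 173 kmol.
U balance: n_U = 0 + 1ξ₁ − 2ξ₂ = 85.3 → ξ₂ = (1·173 − 85.3)/2 = 43.83 kmol.
Outlet amounts (n = n₀ + Σ ν·ξ):
  M: 572.7 − 1(173) = 399.7
  U: 0 + 1(173) − 2(43.83) = 85.3
  R: 0 + 3(43.83) = 131.5

ξ₂ = 43.8 kmol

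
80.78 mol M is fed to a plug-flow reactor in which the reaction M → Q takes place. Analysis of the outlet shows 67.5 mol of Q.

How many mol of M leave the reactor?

13.3 mol

For Q: n = n₀ + 1ξ → 67.5 = 0 + 1ξ, giving ξ = 67.5 mol.
Outlet amounts (n = n₀ + ν ξ):
  M: 80.78 − 1(67.5) = 13.28
  Q: 0 + 1(67.5) = 67.5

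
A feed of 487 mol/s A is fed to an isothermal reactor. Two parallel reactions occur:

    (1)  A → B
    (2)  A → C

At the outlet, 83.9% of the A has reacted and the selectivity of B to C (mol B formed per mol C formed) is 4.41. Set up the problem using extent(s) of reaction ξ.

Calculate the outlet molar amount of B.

Conversion of A: A consumed = 0.839 × 487 = 408.6 mol/s = 1ξ₁ + 1ξ₂.
Selectivity: 1ξ₁ / (1ξ₂) = 4.41 → ξ₁ = 4.41 ξ₂.
Substitute: (1·4.41 + 1) ξ₂ = 408.6 → ξ₂ = 75.53 mol/s, ξ₁ = 333.1 mol/s.
Outlet amounts (n = n₀ + Σ ν·ξ):
  A: 487 − 1(333.1) − 1(75.53) = 78.41
  B: 0 + 1(333.1) = 333.1
  C: 0 + 1(75.53) = 75.53

333 mol/s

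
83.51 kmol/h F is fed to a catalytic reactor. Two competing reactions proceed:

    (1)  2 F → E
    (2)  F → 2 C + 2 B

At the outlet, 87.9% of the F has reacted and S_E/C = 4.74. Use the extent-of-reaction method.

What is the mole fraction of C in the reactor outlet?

0.123

Conversion of F: F consumed = 0.879 × 83.51 = 73.41 kmol/h = 2ξ₁ + 1ξ₂.
Selectivity: 1ξ₁ / (2ξ₂) = 4.74 → ξ₁ = 9.48 ξ₂.
Substitute: (2·9.48 + 1) ξ₂ = 73.41 → ξ₂ = 3.678 kmol/h, ξ₁ = 34.86 kmol/h.
Outlet amounts (n = n₀ + Σ ν·ξ):
  F: 83.51 − 2(34.86) − 1(3.678) = 10.1
  E: 0 + 1(34.86) = 34.86
  C: 0 + 2(3.678) = 7.355
  B: 0 + 2(3.678) = 7.355
Total out = 59.68 kmol/h; y_C = 7.355 / 59.68 = 0.1232.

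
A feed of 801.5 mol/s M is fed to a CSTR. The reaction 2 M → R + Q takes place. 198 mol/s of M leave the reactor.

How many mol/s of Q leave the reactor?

302 mol/s

For M: n = n₀ − 2ξ → 198 = 801.5 − 2ξ, giving ξ = 301.8 mol/s.
Outlet amounts (n = n₀ + ν ξ):
  M: 801.5 − 2(301.8) = 198
  R: 0 + 1(301.8) = 301.8
  Q: 0 + 1(301.8) = 301.8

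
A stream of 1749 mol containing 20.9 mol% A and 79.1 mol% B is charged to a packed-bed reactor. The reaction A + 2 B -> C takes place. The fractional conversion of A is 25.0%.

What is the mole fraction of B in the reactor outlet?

0.767

A reacted = 0.25 × 365.5 = 91.39 mol; ν_A = −1, so ξ = 91.39/1 = 91.39 mol.
Outlet amounts (n = n₀ + ν ξ):
  A: 365.5 − 1(91.39) = 274.2
  B: 1383 − 2(91.39) = 1201
  C: 0 + 1(91.39) = 91.39
Total out = 1566 mol; y_B = 1201 / 1566 = 0.7666.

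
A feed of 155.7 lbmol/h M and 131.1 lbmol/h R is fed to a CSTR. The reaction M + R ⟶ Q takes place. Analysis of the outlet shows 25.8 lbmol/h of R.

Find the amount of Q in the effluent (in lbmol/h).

For R: n = n₀ − 1ξ → 25.8 = 131.1 − 1ξ, giving ξ = 105.3 lbmol/h.
Outlet amounts (n = n₀ + ν ξ):
  M: 155.7 − 1(105.3) = 50.4
  R: 131.1 − 1(105.3) = 25.8
  Q: 0 + 1(105.3) = 105.3

105 lbmol/h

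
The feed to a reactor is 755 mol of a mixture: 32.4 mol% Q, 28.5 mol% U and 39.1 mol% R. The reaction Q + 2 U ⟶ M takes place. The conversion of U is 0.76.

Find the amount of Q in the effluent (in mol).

U reacted = 0.76 × 215.2 = 163.5 mol; ν_U = −2, so ξ = 163.5/2 = 81.77 mol.
Outlet amounts (n = n₀ + ν ξ):
  Q: 244.6 − 1(81.77) = 162.9
  U: 215.2 − 2(81.77) = 51.64
  M: 0 + 1(81.77) = 81.77
  R: 295.2 (inert)

163 mol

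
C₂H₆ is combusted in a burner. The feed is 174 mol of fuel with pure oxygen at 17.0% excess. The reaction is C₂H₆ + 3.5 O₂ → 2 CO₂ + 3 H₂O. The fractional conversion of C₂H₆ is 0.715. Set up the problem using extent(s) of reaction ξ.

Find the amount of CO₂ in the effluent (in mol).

249 mol

Stoichiometric O₂ = 3.5 × 174 = 609 mol; O₂ fed = 609 × 1.170 = 712.5 mol.
Fuel reacted = 0.715 × 174 → ξ = 124.4 mol.
Outlet (n = n₀ + ν ξ):
  C₂H₆: 174 − 1(124.4) = 49.59
  O₂: 712.5 − 3.5(124.4) = 277.1
  CO₂: 0 + 2(124.4) = 248.8
  H₂O: 0 + 3(124.4) = 373.2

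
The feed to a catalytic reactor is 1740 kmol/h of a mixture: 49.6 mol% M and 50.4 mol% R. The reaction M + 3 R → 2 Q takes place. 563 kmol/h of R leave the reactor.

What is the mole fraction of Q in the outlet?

0.137

For R: n = n₀ − 3ξ → 563 = 877 − 3ξ, giving ξ = 104.7 kmol/h.
Outlet amounts (n = n₀ + ν ξ):
  M: 863 − 1(104.7) = 758.4
  R: 877 − 3(104.7) = 563
  Q: 0 + 2(104.7) = 209.3
Total out = 1531 kmol/h; y_Q = 209.3 / 1531 = 0.1367.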